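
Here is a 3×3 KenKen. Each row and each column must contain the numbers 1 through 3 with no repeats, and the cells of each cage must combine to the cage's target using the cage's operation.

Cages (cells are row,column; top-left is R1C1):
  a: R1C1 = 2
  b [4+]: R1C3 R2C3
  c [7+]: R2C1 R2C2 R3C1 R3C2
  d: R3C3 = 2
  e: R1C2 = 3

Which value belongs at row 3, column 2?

A is a freebie, leaving R1C1 = 2.
Cage e is given, which forces R1C2 = 3.
3 is placed in row 1, so R1C3 = 1.
Column 3 already has 1, so R2C3 = 3.
Cage d is a single given cell; hence R3C3 = 2.
Row 2 already has 3; hence R2C1 = 1.
The 4 cells of cage c must have sum 7, which forces R2C2 = 2.
Cage c needs sum 7, leaving R3C1 = 3.
Row 3 now contains 2, which forces R3C2 = 1.
The full grid is 2 3 1 / 1 2 3 / 3 1 2.

1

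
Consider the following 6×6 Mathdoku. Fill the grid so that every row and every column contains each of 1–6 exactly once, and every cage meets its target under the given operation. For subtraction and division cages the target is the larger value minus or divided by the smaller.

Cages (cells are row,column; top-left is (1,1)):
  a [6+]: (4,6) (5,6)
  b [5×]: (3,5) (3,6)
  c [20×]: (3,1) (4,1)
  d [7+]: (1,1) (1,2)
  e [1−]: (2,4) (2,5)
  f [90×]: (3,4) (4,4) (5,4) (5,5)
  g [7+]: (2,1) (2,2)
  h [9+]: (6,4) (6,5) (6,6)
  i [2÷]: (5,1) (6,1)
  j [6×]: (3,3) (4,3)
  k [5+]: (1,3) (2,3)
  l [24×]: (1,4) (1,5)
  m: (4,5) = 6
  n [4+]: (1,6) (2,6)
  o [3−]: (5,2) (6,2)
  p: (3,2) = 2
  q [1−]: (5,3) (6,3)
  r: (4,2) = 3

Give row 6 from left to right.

3 4 5 1 2 6

P is a freebie, which forces (3,2) = 2.
R is a freebie, so (4,2) = 3.
Cage m is a single given cell, so (4,5) = 6.
Cage l needs two cells with product 24, leaving (1,4) = 6.
Column 5 now contains 6, leaving (1,5) = 4.
The two cells of cage d must have sum 7; hence (1,1) = 2.
Cage d needs two cells with sum 7; hence (1,2) = 5.
Cage f has product 90, which forces (3,4) = 3.
Cage f needs product 90; hence (5,5) = 3.
3 is placed in row 3, leaving (3,3) = 6.
The two cells of cage j must have product 6, leaving (4,3) = 1.
Cage i's pair has quotient 2, so (5,1) = 6.
The two cells of cage i must have quotient 2, which forces (6,1) = 3.
Row 6 already has 3, which forces (6,6) = 6.
Column 3 now contains 1, which forces (1,3) = 3.
Row 1 already has 3, leaving (1,6) = 1.
Column 1 already has 3, so (2,1) = 1.
Cage g's pair has sum 7, so (2,2) = 6.
Cage k needs two cells with sum 5, which forces (2,3) = 2.
Row 2 now contains 2, leaving (2,4) = 4.
Row 2 now contains 2; hence (2,5) = 5.
1 is placed in column 6, leaving (2,6) = 3.
Column 5 now contains 5, which forces (3,5) = 1.
1 is placed in column 6, leaving (3,6) = 5.
1 is placed in column 5, which forces (6,5) = 2.
Row 3 already has 5; hence (3,1) = 4.
The two cells of cage c must have product 20, leaving (4,1) = 5.
Row 4 now contains 5, which forces (4,4) = 2.
Row 4 already has 2; hence (4,6) = 4.
2 is placed in column 4; hence (5,4) = 5.
4 is placed in column 6, so (5,6) = 2.
Row 6 already has 2, which forces (6,4) = 1.
Cage o needs two cells with difference 3; hence (5,2) = 1.
5 is placed in row 5; hence (5,3) = 4.
1 is placed in row 6, leaving (6,2) = 4.
The two cells of cage q must have difference 1; hence (6,3) = 5.
Filled in: 2 5 3 6 4 1 / 1 6 2 4 5 3 / 4 2 6 3 1 5 / 5 3 1 2 6 4 / 6 1 4 5 3 2 / 3 4 5 1 2 6.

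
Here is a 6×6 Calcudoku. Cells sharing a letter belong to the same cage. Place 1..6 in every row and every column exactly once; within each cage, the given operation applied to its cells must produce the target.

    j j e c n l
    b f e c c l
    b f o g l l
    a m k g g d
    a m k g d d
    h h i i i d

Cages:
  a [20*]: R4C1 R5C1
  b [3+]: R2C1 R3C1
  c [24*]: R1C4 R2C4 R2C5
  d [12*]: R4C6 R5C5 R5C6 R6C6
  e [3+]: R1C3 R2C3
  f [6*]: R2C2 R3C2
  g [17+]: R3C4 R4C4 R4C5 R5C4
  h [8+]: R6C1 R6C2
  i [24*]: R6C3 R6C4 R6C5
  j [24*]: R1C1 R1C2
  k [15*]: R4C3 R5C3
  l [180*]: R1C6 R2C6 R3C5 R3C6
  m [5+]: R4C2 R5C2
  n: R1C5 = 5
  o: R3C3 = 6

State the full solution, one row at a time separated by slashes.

N is a freebie, leaving R1C5 = 5.
Cage o is a single given cell, so R3C3 = 6.
Row 2 needs a 5, and only R2C6 is open for it.
In row 3, 5 can only go at R3C4, so R3C4 = 5.
In row 3, 4 can only go at R3C6, so R3C6 = 4.
Cage l has product 180, so R1C6 = 3.
Cage l has product 180, leaving R3C5 = 3.
Cage d needs product 12, so R5C5 = 1.
The only place for 3 in column 1 is R6C1.
Cage h needs two cells with sum 8, leaving R6C2 = 5.
The only place for 2 in row 6 is R6C6.
The 4 cells of cage d must have product 12, leaving R4C6 = 1.
2 is placed in column 6, leaving R5C6 = 6.
In column 1, 6 can only go at R1C1, so R1C1 = 6.
Row 1 already has 6, which forces R1C2 = 4.
The only place for 1 in column 2 is R3C2.
Cage b needs two cells with sum 3, which forces R2C1 = 1.
Cage f needs two cells with product 6; hence R2C2 = 6.
Row 2 now contains 1, which forces R2C3 = 2.
Row 2 now contains 2; hence R2C5 = 4.
1 is placed in row 3; hence R3C1 = 2.
Column 5 already has 4, leaving R6C5 = 6.
Column 3 already has 2, which forces R1C3 = 1.
Cage c needs product 24, so R1C4 = 2.
Row 2 now contains 4, so R2C4 = 3.
Cage g has sum 17; hence R4C4 = 6.
Column 5 now contains 6, which forces R4C5 = 2.
Cage g needs sum 17; hence R5C4 = 4.
Column 3 now contains 1, leaving R6C3 = 4.
Column 4 now contains 4; hence R6C4 = 1.
Cage a needs two cells with product 20, which forces R4C1 = 4.
2 is placed in row 4; hence R4C2 = 3.
Row 4 already has 3, leaving R4C3 = 5.
4 is placed in row 5, so R5C1 = 5.
The two cells of cage m must have sum 5; hence R5C2 = 2.
Column 3 now contains 5, so R5C3 = 3.

6 4 1 2 5 3 / 1 6 2 3 4 5 / 2 1 6 5 3 4 / 4 3 5 6 2 1 / 5 2 3 4 1 6 / 3 5 4 1 6 2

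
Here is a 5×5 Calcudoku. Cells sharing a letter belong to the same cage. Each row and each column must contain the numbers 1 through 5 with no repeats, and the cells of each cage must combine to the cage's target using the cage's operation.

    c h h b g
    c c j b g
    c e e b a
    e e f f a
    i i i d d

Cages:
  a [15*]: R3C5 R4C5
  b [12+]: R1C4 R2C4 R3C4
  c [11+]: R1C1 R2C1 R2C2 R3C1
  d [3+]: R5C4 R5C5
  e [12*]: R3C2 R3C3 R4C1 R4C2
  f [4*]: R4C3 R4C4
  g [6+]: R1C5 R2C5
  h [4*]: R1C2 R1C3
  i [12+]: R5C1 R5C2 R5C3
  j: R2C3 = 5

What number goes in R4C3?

4

J is a freebie, leaving R2C3 = 5.
In row 4, 5 can only go at R4C5, so R4C5 = 5.
Column 5 now contains 5; hence R3C5 = 3.
The only place for 5 in column 2 is R5C2.
In column 3, 2 can only go at R3C3, so R3C3 = 2.
Cage e needs product 12, leaving R3C2 = 1.
Column 2 now contains 1, so R1C2 = 4.
Cage h's pair has product 4, which forces R1C3 = 1.
4 is placed in row 1, leaving R1C5 = 2.
Column 5 now contains 2, which forces R2C5 = 4.
1 is placed in column 3, which forces R4C3 = 4.
Row 4 already has 4; hence R4C4 = 1.
Column 3 already has 4, leaving R5C3 = 3.
Column 4 now contains 1, leaving R5C4 = 2.
Column 5 now contains 2, so R5C5 = 1.
Row 1 already has 2, leaving R1C1 = 3.
The 3 cells of cage b must have sum 12; hence R1C4 = 5.
Cage c has sum 11, leaving R2C1 = 1.
Row 2 already has 4, which forces R2C4 = 3.
Cage b has sum 12, which forces R3C4 = 4.
Column 1 now contains 3, leaving R4C1 = 2.
Row 4 now contains 2, leaving R4C2 = 3.
3 is placed in row 5; hence R5C1 = 4.
Row 2 now contains 3; hence R2C2 = 2.
Row 3 now contains 4, so R3C1 = 5.
Completed grid: 3 4 1 5 2 / 1 2 5 3 4 / 5 1 2 4 3 / 2 3 4 1 5 / 4 5 3 2 1.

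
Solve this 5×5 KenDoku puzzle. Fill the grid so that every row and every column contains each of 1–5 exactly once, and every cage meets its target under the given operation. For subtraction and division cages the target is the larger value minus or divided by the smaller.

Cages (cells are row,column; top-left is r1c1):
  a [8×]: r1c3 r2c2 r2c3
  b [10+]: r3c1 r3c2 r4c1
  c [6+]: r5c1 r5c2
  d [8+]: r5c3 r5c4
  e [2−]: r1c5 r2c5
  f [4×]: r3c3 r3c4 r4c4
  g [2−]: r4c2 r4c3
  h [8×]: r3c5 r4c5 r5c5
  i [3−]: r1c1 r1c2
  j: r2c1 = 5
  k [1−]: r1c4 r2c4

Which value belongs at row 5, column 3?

J is a freebie, leaving r2c1 = 5.
In row 3, 5 can only go at r3c2, so r3c2 = 5.
Row 3 needs a 3, and only r3c1 is open for it.
Cage b has sum 10, leaving r4c1 = 2.
Row 4 now contains 2, which forces r4c4 = 1.
Row 4 already has 1, which forces r4c5 = 4.
2 is placed in column 1; hence r5c1 = 4.
4 is placed in row 5; hence r5c2 = 2.
Row 5 already has 2, which forces r5c5 = 1.
Column 1 already has 4, which forces r1c1 = 1.
The two cells of cage i must have difference 3, which forces r1c2 = 4.
Row 1 already has 4, leaving r1c3 = 2.
Cage e needs two cells with difference 2, so r1c5 = 5.
4 is placed in column 2, so r2c2 = 1.
1 is placed in row 2, leaving r2c3 = 4.
Cage e needs two cells with difference 2, which forces r2c5 = 3.
Cage f needs product 4, so r3c3 = 1.
Column 4 now contains 1, leaving r3c4 = 4.
1 is placed in column 5; hence r3c5 = 2.
Row 4 already has 4, leaving r4c2 = 3.
Cage g needs two cells with difference 2, which forces r4c3 = 5.
5 is placed in column 3, leaving r5c3 = 3.
3 is placed in row 5, so r5c4 = 5.
5 is placed in row 1, which forces r1c4 = 3.
Row 2 already has 3; hence r2c4 = 2.
Filled in: 1 4 2 3 5 / 5 1 4 2 3 / 3 5 1 4 2 / 2 3 5 1 4 / 4 2 3 5 1.

3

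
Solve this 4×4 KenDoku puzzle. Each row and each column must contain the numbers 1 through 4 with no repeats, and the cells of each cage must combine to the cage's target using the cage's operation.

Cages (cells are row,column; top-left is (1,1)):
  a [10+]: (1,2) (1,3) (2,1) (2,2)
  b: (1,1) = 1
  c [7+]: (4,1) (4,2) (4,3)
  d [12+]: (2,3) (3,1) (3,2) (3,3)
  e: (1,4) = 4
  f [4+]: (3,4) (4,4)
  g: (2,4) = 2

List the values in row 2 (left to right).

4 1 3 2

Cage b is a single given cell, leaving (1,1) = 1.
Cage e is a single given cell; hence (1,4) = 4.
Cage g is given; hence (2,4) = 2.
Cage a has sum 10, leaving (2,1) = 4.
Cage a needs sum 10, leaving (2,2) = 1.
4 is placed in row 2; hence (2,3) = 3.
4 is placed in column 1, so (4,1) = 2.
Row 4 now contains 2; hence (4,2) = 4.
4 is placed in row 4, which forces (4,3) = 1.
1 is placed in row 4, leaving (4,4) = 3.
Cage a has sum 10, so (1,2) = 3.
Column 3 already has 3; hence (1,3) = 2.
2 is placed in column 1, which forces (3,1) = 3.
Cage d needs sum 12; hence (3,2) = 2.
The 4 cells of cage d must have sum 12, which forces (3,3) = 4.
Column 4 already has 3, leaving (3,4) = 1.
Filled in: 1 3 2 4 / 4 1 3 2 / 3 2 4 1 / 2 4 1 3.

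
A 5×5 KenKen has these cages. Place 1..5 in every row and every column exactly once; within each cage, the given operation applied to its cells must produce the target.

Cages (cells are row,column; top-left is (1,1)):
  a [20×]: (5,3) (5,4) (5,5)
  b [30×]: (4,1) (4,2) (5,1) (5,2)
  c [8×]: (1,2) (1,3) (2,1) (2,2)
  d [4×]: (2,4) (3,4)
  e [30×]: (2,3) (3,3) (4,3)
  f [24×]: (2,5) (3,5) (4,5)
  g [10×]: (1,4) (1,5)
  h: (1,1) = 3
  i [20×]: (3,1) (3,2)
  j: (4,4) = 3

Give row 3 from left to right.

4 5 3 1 2

Cage h is a single given cell, leaving (1,1) = 3.
Cage j is given, so (4,4) = 3.
Cage b has product 30, so (5,2) = 3.
Row 2 needs a 5, and only (2,3) is open for it.
Cage e needs product 30; hence (3,3) = 3.
Column 3 already has 5; hence (4,3) = 2.
Row 4 now contains 2; hence (4,5) = 4.
The 3 cells of cage f must have product 24, leaving (2,5) = 3.
4 is placed in column 5, which forces (3,5) = 2.
Cage b needs product 30, so (5,1) = 2.
The two cells of cage g must have product 10; hence (1,4) = 2.
Column 5 already has 2, which forces (1,5) = 5.
Column 5 already has 5; hence (5,5) = 1.
Cage c has product 8, leaving (2,1) = 1.
Cage c has product 8; hence (2,2) = 2.
Row 2 now contains 1, which forces (2,4) = 4.
Column 4 now contains 4, so (3,4) = 1.
1 is placed in column 1, so (4,1) = 5.
Row 4 already has 5, so (4,2) = 1.
Row 5 now contains 1, leaving (5,3) = 4.
The 3 cells of cage a must have product 20, leaving (5,4) = 5.
Column 2 now contains 1, leaving (1,2) = 4.
4 is placed in column 3; hence (1,3) = 1.
Column 1 already has 5, which forces (3,1) = 4.
Cage i's pair has product 20, leaving (3,2) = 5.
Completed grid: 3 4 1 2 5 / 1 2 5 4 3 / 4 5 3 1 2 / 5 1 2 3 4 / 2 3 4 5 1.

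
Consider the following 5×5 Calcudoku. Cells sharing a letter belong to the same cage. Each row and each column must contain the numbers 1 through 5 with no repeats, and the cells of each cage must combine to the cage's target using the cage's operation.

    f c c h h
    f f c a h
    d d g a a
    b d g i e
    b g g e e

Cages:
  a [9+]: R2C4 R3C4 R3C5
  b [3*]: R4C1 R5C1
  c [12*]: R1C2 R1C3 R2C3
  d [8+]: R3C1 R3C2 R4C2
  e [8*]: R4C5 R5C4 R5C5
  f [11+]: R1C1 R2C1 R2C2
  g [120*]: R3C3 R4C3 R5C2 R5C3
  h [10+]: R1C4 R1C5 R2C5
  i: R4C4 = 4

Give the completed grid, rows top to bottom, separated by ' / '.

5 4 1 3 2 / 4 2 3 1 5 / 2 1 4 5 3 / 3 5 2 4 1 / 1 3 5 2 4

Cage i is given, leaving R4C4 = 4.
Cage e has product 8, leaving R5C5 = 4.
The 4 cells of cage g must have product 120, so R3C3 = 4.
In row 1, 1 can only go at R1C3, so R1C3 = 1.
Cage c has product 12, leaving R1C2 = 4.
Cage c needs product 12, leaving R2C3 = 3.
Cage g needs product 120; hence R5C2 = 3.
Cage b needs two cells with product 3, which forces R4C1 = 3.
3 is placed in row 5, leaving R5C1 = 1.
Row 5 now contains 1, which forces R5C4 = 2.
Column 1 now contains 1, which forces R2C1 = 4.
Cage g has product 120, so R4C3 = 2.
The 3 cells of cage e must have product 8, which forces R4C5 = 1.
2 is placed in row 5, so R5C3 = 5.
Cage d has sum 8, leaving R3C1 = 2.
The 3 cells of cage d must have sum 8, so R3C2 = 1.
1 is placed in row 4, which forces R4C2 = 5.
Column 1 now contains 2, which forces R1C1 = 5.
5 is placed in row 1; hence R1C4 = 3.
Row 1 now contains 3, so R1C5 = 2.
5 is placed in column 2; hence R2C2 = 2.
The 3 cells of cage a must have sum 9, which forces R2C4 = 1.
Column 5 now contains 2, so R2C5 = 5.
Column 4 already has 3, so R3C4 = 5.
5 is placed in column 5, which forces R3C5 = 3.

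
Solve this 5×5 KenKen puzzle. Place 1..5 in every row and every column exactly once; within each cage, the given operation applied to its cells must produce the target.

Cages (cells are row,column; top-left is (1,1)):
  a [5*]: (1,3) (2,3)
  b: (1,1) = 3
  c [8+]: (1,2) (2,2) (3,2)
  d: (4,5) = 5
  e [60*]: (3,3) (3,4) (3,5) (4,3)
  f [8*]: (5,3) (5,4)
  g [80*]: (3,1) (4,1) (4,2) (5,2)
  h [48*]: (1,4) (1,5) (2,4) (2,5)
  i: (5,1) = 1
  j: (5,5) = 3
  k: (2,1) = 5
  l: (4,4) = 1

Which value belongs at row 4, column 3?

3

B is a freebie, which forces (1,1) = 3.
Cage k is given; hence (2,1) = 5.
Row 2 already has 5, which forces (2,3) = 1.
Cage l is given, leaving (4,4) = 1.
Cage d is a single given cell, so (4,5) = 5.
Cage i is given, so (5,1) = 1.
Cage j is given, which forces (5,5) = 3.
Column 3 already has 1, leaving (1,3) = 5.
Cage h needs product 48, leaving (2,4) = 3.
The 4 cells of cage g must have product 80, leaving (3,1) = 2.
Row 3 now contains 2, so (3,5) = 1.
The 4 cells of cage g must have product 80, so (4,1) = 4.
The 4 cells of cage g must have product 80, which forces (4,2) = 2.
Row 4 now contains 2, which forces (4,3) = 3.
Cage g has product 80, so (5,2) = 5.
Cage c has sum 8, so (1,2) = 1.
The 4 cells of cage h must have product 48, leaving (1,4) = 2.
Column 5 already has 1, so (1,5) = 4.
Column 2 already has 2, which forces (2,2) = 4.
Cage h has product 48, leaving (2,5) = 2.
Cage c has sum 8, leaving (3,2) = 3.
Column 3 now contains 3, which forces (3,3) = 4.
The 4 cells of cage e must have product 60, so (3,4) = 5.
4 is placed in column 3; hence (5,3) = 2.
Column 4 now contains 2, which forces (5,4) = 4.
Filled in: 3 1 5 2 4 / 5 4 1 3 2 / 2 3 4 5 1 / 4 2 3 1 5 / 1 5 2 4 3.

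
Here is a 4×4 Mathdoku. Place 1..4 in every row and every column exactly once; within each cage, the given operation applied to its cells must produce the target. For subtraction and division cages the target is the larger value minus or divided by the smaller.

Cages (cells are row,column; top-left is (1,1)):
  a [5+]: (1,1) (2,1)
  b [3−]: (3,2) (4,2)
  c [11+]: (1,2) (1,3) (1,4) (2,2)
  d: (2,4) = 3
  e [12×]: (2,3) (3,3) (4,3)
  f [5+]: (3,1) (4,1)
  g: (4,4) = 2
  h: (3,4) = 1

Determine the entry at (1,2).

Cage d is a single given cell, which forces (2,4) = 3.
Cage h is given, so (3,4) = 1.
G is a freebie, leaving (4,4) = 2.
Column 4 now contains 2, which forces (1,4) = 4.
1 is placed in row 3; hence (3,2) = 4.
Row 3 already has 4, leaving (3,3) = 3.
Cage b needs two cells with difference 3, so (4,2) = 1.
Row 4 now contains 1, which forces (4,3) = 4.
The 4 cells of cage c must have sum 11, leaving (1,2) = 3.
The 4 cells of cage c must have sum 11, which forces (1,3) = 2.
Column 2 now contains 4, so (2,2) = 2.
Column 3 now contains 4; hence (2,3) = 1.
Row 3 already has 4, so (3,1) = 2.
Row 4 now contains 1; hence (4,1) = 3.
Row 1 already has 3, leaving (1,1) = 1.
Row 2 now contains 2, so (2,1) = 4.
Completed grid: 1 3 2 4 / 4 2 1 3 / 2 4 3 1 / 3 1 4 2.

3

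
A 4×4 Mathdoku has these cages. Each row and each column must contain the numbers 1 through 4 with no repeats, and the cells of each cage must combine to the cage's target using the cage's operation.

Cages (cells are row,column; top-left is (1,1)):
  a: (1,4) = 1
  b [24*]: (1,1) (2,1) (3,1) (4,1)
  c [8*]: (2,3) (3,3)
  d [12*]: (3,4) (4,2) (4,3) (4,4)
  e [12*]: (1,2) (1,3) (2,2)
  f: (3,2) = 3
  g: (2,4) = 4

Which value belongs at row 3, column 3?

4

Cage a is a single given cell, so (1,4) = 1.
Cage g is a single given cell; hence (2,4) = 4.
Cage f is given; hence (3,2) = 3.
1 is placed in column 4; hence (3,4) = 2.
4 is placed in column 4, leaving (4,4) = 3.
Column 2 now contains 3, leaving (1,2) = 4.
Cage e needs product 12; hence (1,3) = 3.
Cage e has product 12, so (2,2) = 1.
4 is placed in row 2, so (2,3) = 2.
Row 3 now contains 2, leaving (3,3) = 4.
Column 2 now contains 1, leaving (4,2) = 2.
Column 3 now contains 2, so (4,3) = 1.
Row 1 already has 3, leaving (1,1) = 2.
Row 2 now contains 2; hence (2,1) = 3.
Row 3 already has 4, leaving (3,1) = 1.
1 is placed in row 4, so (4,1) = 4.
Completed grid: 2 4 3 1 / 3 1 2 4 / 1 3 4 2 / 4 2 1 3.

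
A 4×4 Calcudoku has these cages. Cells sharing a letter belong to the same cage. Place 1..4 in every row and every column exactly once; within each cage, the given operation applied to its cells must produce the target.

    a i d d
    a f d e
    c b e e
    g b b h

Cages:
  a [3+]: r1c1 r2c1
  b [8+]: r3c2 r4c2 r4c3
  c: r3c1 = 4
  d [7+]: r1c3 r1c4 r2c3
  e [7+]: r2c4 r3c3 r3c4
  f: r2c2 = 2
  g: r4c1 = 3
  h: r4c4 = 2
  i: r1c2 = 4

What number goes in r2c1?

1

I is a freebie, leaving r1c2 = 4.
Cage f is given, leaving r2c2 = 2.
C is a freebie, which forces r3c1 = 4.
Cage g is given, which forces r4c1 = 3.
Row 4 now contains 3, which forces r4c2 = 1.
H is a freebie, leaving r4c4 = 2.
Cage a's pair has sum 3; hence r1c1 = 2.
Row 1 now contains 2; hence r1c3 = 1.
1 is placed in row 1, leaving r1c4 = 3.
2 is placed in row 2, so r2c1 = 1.
Column 4 already has 3, leaving r2c4 = 4.
1 is placed in column 2; hence r3c2 = 3.
3 is placed in row 3, which forces r3c3 = 2.
The 3 cells of cage e must have sum 7, which forces r3c4 = 1.
Row 4 now contains 2, leaving r4c3 = 4.
4 is placed in row 2, so r2c3 = 3.
Completed grid: 2 4 1 3 / 1 2 3 4 / 4 3 2 1 / 3 1 4 2.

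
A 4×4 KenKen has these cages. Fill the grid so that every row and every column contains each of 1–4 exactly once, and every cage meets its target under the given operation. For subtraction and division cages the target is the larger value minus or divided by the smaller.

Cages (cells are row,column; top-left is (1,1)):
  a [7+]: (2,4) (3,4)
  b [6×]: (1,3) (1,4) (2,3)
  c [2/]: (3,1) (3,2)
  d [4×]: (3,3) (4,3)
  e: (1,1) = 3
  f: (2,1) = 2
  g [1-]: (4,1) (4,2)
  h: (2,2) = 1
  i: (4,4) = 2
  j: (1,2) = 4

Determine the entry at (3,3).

E is a freebie; hence (1,1) = 3.
Cage j is given; hence (1,2) = 4.
Cage f is given, leaving (2,1) = 2.
Cage h is given, so (2,2) = 1.
Row 2 now contains 1, leaving (2,3) = 3.
Row 2 now contains 3; hence (2,4) = 4.
1 is placed in column 2; hence (3,2) = 2.
Column 4 now contains 4, which forces (3,4) = 3.
Column 2 now contains 2, so (4,2) = 3.
Cage i is given, so (4,4) = 2.
Cage b needs product 6; hence (1,3) = 2.
2 is placed in column 4, which forces (1,4) = 1.
Cage g needs two cells with difference 1, so (4,1) = 4.
Row 4 now contains 4, leaving (4,3) = 1.
Column 1 already has 4; hence (3,1) = 1.
1 is placed in column 3, so (3,3) = 4.
Filled in: 3 4 2 1 / 2 1 3 4 / 1 2 4 3 / 4 3 1 2.

4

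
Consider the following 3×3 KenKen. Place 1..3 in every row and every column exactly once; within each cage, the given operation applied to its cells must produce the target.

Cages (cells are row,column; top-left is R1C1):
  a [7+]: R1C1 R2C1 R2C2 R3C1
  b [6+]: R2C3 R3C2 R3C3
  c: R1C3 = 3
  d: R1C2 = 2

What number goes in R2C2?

D is a freebie, so R1C2 = 2.
Cage c is a single given cell, which forces R1C3 = 3.
The 4 cells of cage a must have sum 7, so R2C2 = 1.
1 is placed in row 2, leaving R2C3 = 2.
Column 2 already has 1, leaving R3C2 = 3.
Column 3 now contains 2; hence R3C3 = 1.
3 is placed in row 1, so R1C1 = 1.
Row 2 now contains 2, which forces R2C1 = 3.
Row 3 now contains 1, which forces R3C1 = 2.
Filled in: 1 2 3 / 3 1 2 / 2 3 1.

1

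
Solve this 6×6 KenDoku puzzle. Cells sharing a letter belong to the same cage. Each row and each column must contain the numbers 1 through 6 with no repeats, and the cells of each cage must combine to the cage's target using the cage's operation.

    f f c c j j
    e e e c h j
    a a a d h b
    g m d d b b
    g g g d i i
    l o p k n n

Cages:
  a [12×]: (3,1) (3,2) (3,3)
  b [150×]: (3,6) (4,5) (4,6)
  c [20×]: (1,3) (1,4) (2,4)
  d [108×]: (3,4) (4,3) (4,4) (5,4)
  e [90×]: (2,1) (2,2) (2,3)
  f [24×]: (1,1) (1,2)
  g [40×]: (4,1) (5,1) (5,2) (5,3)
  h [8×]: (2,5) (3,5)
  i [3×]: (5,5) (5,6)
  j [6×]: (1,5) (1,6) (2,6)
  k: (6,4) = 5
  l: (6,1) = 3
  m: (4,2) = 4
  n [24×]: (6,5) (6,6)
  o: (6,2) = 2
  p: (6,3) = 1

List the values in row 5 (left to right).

2 5 4 6 1 3

Cage b has product 150, which forces (3,6) = 5.
Cage m is given, so (4,2) = 4.
Cage b has product 150, which forces (4,5) = 5.
The 3 cells of cage b must have product 150, leaving (4,6) = 6.
L is a freebie, so (6,1) = 3.
O is a freebie, leaving (6,2) = 2.
P is a freebie; hence (6,3) = 1.
K is a freebie, leaving (6,4) = 5.
Column 6 now contains 6, which forces (6,6) = 4.
The two cells of cage f must have product 24, leaving (1,1) = 4.
Column 2 already has 4, leaving (1,2) = 6.
Cage c has product 20, leaving (1,3) = 5.
Row 1 now contains 4, so (1,4) = 1.
Column 4 already has 1; hence (2,4) = 4.
Row 2 now contains 4, leaving (2,5) = 2.
Column 5 now contains 2; hence (3,5) = 4.
6 is placed in row 4, leaving (4,3) = 3.
Cage d has product 108, so (4,4) = 2.
4 is placed in row 6, so (6,5) = 6.
Column 5 now contains 2; hence (1,5) = 3.
Cage j needs product 6, so (1,6) = 2.
Cage e has product 90; hence (2,1) = 5.
Cage e has product 90, which forces (2,2) = 3.
Column 3 now contains 3; hence (2,3) = 6.
Cage j needs product 6, which forces (2,6) = 1.
The 3 cells of cage a must have product 12; hence (3,2) = 1.
Column 3 already has 6, leaving (3,3) = 2.
2 is placed in row 4, so (4,1) = 1.
The 4 cells of cage g must have product 40, leaving (5,1) = 2.
The 4 cells of cage g must have product 40, which forces (5,2) = 5.
Cage g has product 40, leaving (5,3) = 4.
3 is placed in column 5, leaving (5,5) = 1.
1 is placed in column 6, which forces (5,6) = 3.
2 is placed in row 3, so (3,1) = 6.
Cage d has product 108, so (3,4) = 3.
Row 5 now contains 3, which forces (5,4) = 6.
Completed grid: 4 6 5 1 3 2 / 5 3 6 4 2 1 / 6 1 2 3 4 5 / 1 4 3 2 5 6 / 2 5 4 6 1 3 / 3 2 1 5 6 4.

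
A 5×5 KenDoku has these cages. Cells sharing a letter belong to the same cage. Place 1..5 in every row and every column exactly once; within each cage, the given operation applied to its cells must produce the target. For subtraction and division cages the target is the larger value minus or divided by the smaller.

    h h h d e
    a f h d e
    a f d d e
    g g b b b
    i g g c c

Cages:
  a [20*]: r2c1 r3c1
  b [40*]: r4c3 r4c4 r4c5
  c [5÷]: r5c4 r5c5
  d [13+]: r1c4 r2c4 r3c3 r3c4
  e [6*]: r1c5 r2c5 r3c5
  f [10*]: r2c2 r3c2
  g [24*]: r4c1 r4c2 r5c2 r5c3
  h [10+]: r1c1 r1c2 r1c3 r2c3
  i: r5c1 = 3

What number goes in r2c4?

I is a freebie, which forces r5c1 = 3.
Cage g needs product 24, leaving r4c2 = 3.
Row 4 needs a 1, and only r4c1 is open for it.
Column 1 needs a 2, and only r1c1 is open for it.
Column 2 needs a 1, and only r1c2 is open for it.
Row 1 now contains 1, leaving r1c5 = 3.
Column 2 needs a 4, and only r5c2 is open for it.
Row 5 already has 4; hence r5c3 = 2.
The 4 cells of cage h must have sum 10, so r1c3 = 4.
Row 1 now contains 4; hence r1c4 = 5.
Column 3 already has 2, leaving r2c3 = 3.
4 is placed in column 3, which forces r4c3 = 5.
Column 4 already has 5; hence r5c4 = 1.
Row 5 now contains 1, leaving r5c5 = 5.
Cage d has sum 13, leaving r2c4 = 4.
5 is placed in column 3, so r3c3 = 1.
Cage d needs sum 13, leaving r3c4 = 3.
1 is placed in row 3, so r3c5 = 2.
4 is placed in column 4, so r4c4 = 2.
Column 5 now contains 2, leaving r4c5 = 4.
4 is placed in row 2, leaving r2c1 = 5.
Cage f needs two cells with product 10, which forces r2c2 = 2.
Column 5 now contains 2, which forces r2c5 = 1.
The two cells of cage a must have product 20, leaving r3c1 = 4.
Row 3 now contains 2, which forces r3c2 = 5.
Completed grid: 2 1 4 5 3 / 5 2 3 4 1 / 4 5 1 3 2 / 1 3 5 2 4 / 3 4 2 1 5.

4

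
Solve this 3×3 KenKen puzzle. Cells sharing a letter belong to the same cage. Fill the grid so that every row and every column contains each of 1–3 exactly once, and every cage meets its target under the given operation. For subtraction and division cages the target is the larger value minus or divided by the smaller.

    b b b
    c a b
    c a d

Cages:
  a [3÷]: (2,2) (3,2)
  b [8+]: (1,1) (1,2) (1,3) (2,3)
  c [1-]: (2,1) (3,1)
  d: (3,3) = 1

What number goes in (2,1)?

3

The 4 cells of cage b must have sum 8; hence (2,3) = 2.
Cage d is a single given cell, so (3,3) = 1.
Column 3 now contains 1, so (1,3) = 3.
Cage a's pair has quotient 3; hence (2,2) = 1.
The two cells of cage c must have difference 1; hence (3,1) = 2.
Row 3 now contains 1, leaving (3,2) = 3.
Column 1 now contains 2, leaving (1,1) = 1.
Column 2 already has 1, which forces (1,2) = 2.
Row 2 now contains 1; hence (2,1) = 3.
Filled in: 1 2 3 / 3 1 2 / 2 3 1.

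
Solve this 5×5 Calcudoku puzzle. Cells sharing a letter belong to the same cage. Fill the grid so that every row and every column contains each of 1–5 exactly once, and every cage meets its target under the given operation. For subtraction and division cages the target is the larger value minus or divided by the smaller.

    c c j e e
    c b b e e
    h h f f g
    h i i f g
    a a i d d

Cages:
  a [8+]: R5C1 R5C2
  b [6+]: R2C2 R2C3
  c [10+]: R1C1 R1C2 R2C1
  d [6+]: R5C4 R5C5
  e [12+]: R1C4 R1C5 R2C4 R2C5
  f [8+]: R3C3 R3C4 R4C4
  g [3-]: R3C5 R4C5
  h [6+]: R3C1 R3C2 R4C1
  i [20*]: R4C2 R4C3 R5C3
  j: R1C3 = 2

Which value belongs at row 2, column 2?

J is a freebie, which forces R1C3 = 2.
In column 3, 3 can only go at R3C3, so R3C3 = 3.
The only place for 5 in row 3 is R3C5.
Cage g needs two cells with difference 3, which forces R4C5 = 2.
In row 5, 2 can only go at R5C4, so R5C4 = 2.
Cage d needs two cells with sum 6; hence R5C5 = 4.
In row 4, 3 can only go at R4C1, so R4C1 = 3.
Column 1 now contains 3; hence R5C1 = 5.
Cage a's pair has sum 8, so R5C2 = 3.
5 is placed in row 5, which forces R5C3 = 1.
Cage c needs sum 10, which forces R1C2 = 5.
Row 1 already has 5, which forces R1C4 = 3.
Row 1 now contains 3, so R1C5 = 1.
Column 4 already has 3, leaving R2C4 = 5.
Column 5 already has 1; hence R2C5 = 3.
5 is placed in column 2; hence R4C2 = 4.
Row 4 already has 4, leaving R4C3 = 5.
Row 4 already has 4, so R4C4 = 1.
1 is placed in row 1, which forces R1C1 = 4.
Cage c has sum 10, so R2C1 = 1.
The two cells of cage b must have sum 6, so R2C2 = 2.
5 is placed in row 2, so R2C3 = 4.
Column 1 now contains 1, leaving R3C1 = 2.
2 is placed in column 2; hence R3C2 = 1.
1 is placed in column 4, so R3C4 = 4.
The full grid is 4 5 2 3 1 / 1 2 4 5 3 / 2 1 3 4 5 / 3 4 5 1 2 / 5 3 1 2 4.

2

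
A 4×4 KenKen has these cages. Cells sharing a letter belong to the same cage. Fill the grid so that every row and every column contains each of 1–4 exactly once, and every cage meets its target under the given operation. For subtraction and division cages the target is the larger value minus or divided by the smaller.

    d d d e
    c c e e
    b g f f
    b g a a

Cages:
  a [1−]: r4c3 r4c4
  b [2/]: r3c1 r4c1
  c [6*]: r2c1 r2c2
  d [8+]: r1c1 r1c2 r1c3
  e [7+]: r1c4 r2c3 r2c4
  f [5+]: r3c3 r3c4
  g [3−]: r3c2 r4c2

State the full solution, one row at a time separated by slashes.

In row 1, 2 can only go at r1c4, so r1c4 = 2.
The only place for 3 in row 3 is r3c4.
Cage f needs two cells with sum 5, which forces r3c3 = 2.
Column 3 now contains 2, so r4c3 = 3.
The two cells of cage b must have quotient 2, so r4c1 = 2.
Cage a needs two cells with difference 1; hence r4c4 = 4.
Column 1 already has 2; hence r2c1 = 3.
The two cells of cage c must have product 6; hence r2c2 = 2.
The 3 cells of cage e must have sum 7, leaving r2c3 = 4.
4 is placed in column 4; hence r2c4 = 1.
The two cells of cage g must have difference 3, so r3c2 = 4.
4 is placed in row 4, leaving r4c2 = 1.
Cage d has sum 8, which forces r1c1 = 4.
Column 2 already has 1, leaving r1c2 = 3.
4 is placed in column 3; hence r1c3 = 1.
4 is placed in row 3, which forces r3c1 = 1.

4 3 1 2 / 3 2 4 1 / 1 4 2 3 / 2 1 3 4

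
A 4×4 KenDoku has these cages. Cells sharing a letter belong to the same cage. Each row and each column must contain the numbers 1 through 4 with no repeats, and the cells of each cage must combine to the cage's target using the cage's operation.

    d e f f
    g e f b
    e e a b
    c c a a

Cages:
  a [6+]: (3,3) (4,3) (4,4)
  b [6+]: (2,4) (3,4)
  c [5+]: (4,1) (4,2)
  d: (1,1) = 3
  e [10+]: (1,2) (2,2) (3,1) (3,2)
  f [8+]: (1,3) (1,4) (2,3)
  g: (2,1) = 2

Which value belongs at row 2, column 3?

D is a freebie, leaving (1,1) = 3.
Cage g is a single given cell; hence (2,1) = 2.
Row 2 now contains 2, which forces (2,4) = 4.
Column 4 now contains 4; hence (3,4) = 2.
Cage e has sum 10, so (1,2) = 2.
The 3 cells of cage f must have sum 8, which forces (1,3) = 4.
Column 4 already has 2, which forces (1,4) = 1.
The 3 cells of cage f must have sum 8, so (2,3) = 3.
Column 3 now contains 3, so (3,3) = 1.
4 is placed in column 3, so (4,3) = 2.
Column 4 already has 1; hence (4,4) = 3.
Row 2 already has 3; hence (2,2) = 1.
1 is placed in row 3, leaving (3,1) = 4.
The 4 cells of cage e must have sum 10; hence (3,2) = 3.
Column 1 already has 4, so (4,1) = 1.
Column 2 now contains 1; hence (4,2) = 4.
Filled in: 3 2 4 1 / 2 1 3 4 / 4 3 1 2 / 1 4 2 3.

3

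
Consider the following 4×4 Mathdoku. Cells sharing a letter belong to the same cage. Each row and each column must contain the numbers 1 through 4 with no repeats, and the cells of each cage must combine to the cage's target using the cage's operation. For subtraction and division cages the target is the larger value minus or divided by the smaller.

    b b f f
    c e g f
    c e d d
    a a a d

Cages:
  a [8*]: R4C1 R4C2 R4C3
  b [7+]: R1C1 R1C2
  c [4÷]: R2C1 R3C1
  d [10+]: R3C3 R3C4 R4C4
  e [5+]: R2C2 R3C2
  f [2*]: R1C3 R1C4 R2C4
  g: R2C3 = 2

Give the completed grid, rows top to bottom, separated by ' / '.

3 4 1 2 / 4 3 2 1 / 1 2 3 4 / 2 1 4 3

The 3 cells of cage f must have product 2, which forces R1C3 = 1.
Cage f needs product 2, so R1C4 = 2.
G is a freebie, so R2C3 = 2.
The 3 cells of cage f must have product 2, so R2C4 = 1.
Column 4 already has 2; hence R3C4 = 4.
Column 3 now contains 2, so R4C3 = 4.
4 is placed in column 4; hence R4C4 = 3.
Row 2 already has 1, leaving R2C1 = 4.
Row 2 already has 4, which forces R2C2 = 3.
Row 3 now contains 4, so R3C1 = 1.
1 is placed in row 3, so R3C2 = 2.
Row 3 now contains 4, so R3C3 = 3.
1 is placed in column 1; hence R4C1 = 2.
2 is placed in column 2, which forces R4C2 = 1.
Column 1 now contains 4, so R1C1 = 3.
3 is placed in column 2, so R1C2 = 4.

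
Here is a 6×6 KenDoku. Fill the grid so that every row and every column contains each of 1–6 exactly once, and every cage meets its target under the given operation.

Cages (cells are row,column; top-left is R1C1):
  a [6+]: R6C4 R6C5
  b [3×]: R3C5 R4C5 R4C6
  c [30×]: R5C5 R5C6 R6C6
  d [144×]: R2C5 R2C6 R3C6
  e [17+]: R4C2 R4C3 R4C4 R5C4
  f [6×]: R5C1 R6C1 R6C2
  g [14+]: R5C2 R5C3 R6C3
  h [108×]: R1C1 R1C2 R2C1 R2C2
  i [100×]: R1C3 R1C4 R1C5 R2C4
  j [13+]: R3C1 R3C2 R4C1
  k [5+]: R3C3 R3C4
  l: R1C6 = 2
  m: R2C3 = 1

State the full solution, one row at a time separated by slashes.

3 6 4 1 5 2 / 2 3 1 5 6 4 / 5 4 2 3 1 6 / 4 2 5 6 3 1 / 1 5 6 4 2 3 / 6 1 3 2 4 5

Cage l is given, so R1C6 = 2.
Cage m is a single given cell, so R2C3 = 1.
The 4 cells of cage i must have product 100, which forces R2C4 = 5.
Cage d needs product 144; hence R2C5 = 6.
Cage d has product 144, which forces R2C6 = 4.
Cage b needs product 3, which forces R3C5 = 1.
The 3 cells of cage d must have product 144, so R3C6 = 6.
The 3 cells of cage b must have product 3, leaving R4C5 = 3.
Cage b needs product 3, leaving R4C6 = 1.
Cage i needs product 100; hence R1C4 = 1.
Cage c needs product 30; hence R5C5 = 2.
The two cells of cage a must have sum 6, leaving R6C4 = 2.
Cage a needs two cells with sum 6, so R6C5 = 4.
Cage i needs product 100, leaving R1C3 = 4.
Column 5 already has 4, so R1C5 = 5.
The two cells of cage k must have sum 5, leaving R3C3 = 2.
2 is placed in column 4; hence R3C4 = 3.
Column 3 now contains 2; hence R4C3 = 5.
Cage f has product 6; hence R5C1 = 1.
Cage f has product 6, so R6C1 = 6.
The 3 cells of cage f must have product 6, which forces R6C2 = 1.
Row 6 now contains 6, which forces R6C3 = 3.
Row 6 already has 3, leaving R6C6 = 5.
Column 1 already has 6, which forces R1C1 = 3.
Cage h needs product 108, leaving R1C2 = 6.
Cage h needs product 108; hence R2C1 = 2.
The 4 cells of cage h must have product 108, which forces R2C2 = 3.
Cage j has sum 13, leaving R3C1 = 5.
The 3 cells of cage j must have sum 13, so R3C2 = 4.
Column 1 already has 6, so R4C1 = 4.
Row 4 now contains 5; hence R4C2 = 2.
Row 4 already has 4, so R4C4 = 6.
Cage g has sum 14, which forces R5C2 = 5.
3 is placed in column 3, leaving R5C3 = 6.
Column 4 already has 6, so R5C4 = 4.
Column 6 already has 5, so R5C6 = 3.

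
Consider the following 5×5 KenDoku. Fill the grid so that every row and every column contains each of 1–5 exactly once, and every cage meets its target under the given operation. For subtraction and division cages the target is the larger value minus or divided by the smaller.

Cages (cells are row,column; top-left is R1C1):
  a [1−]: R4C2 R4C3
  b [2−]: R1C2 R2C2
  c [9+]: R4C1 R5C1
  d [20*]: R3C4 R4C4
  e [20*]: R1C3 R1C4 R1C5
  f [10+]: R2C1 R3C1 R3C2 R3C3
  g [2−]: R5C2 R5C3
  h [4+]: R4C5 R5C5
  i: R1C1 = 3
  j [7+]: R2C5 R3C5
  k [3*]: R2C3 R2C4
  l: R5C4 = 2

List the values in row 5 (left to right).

Cage i is given, so R1C1 = 3.
Cage l is given; hence R5C4 = 2.
The only place for 2 in row 1 is R1C2.
The two cells of cage b must have difference 2, which forces R2C2 = 4.
In row 2, 5 can only go at R2C5, so R2C5 = 5.
Cage j needs two cells with sum 7; hence R3C5 = 2.
In row 2, 2 can only go at R2C1, so R2C1 = 2.
The only place for 5 in row 3 is R3C4.
The 3 cells of cage e must have product 20, leaving R1C3 = 5.
Column 4 now contains 5, so R4C4 = 4.
Column 4 now contains 4, so R1C4 = 1.
The 3 cells of cage e must have product 20, which forces R1C5 = 4.
1 is placed in column 4; hence R2C4 = 3.
Row 4 now contains 4; hence R4C1 = 5.
Row 4 now contains 4, which forces R4C3 = 2.
Cage c needs two cells with sum 9, which forces R5C1 = 4.
Row 2 already has 3, so R2C3 = 1.
4 is placed in column 1, so R3C1 = 1.
Cage f needs sum 10, which forces R3C2 = 3.
Cage f has sum 10, which forces R3C3 = 4.
Column 2 now contains 3, so R4C2 = 1.
Row 4 now contains 1, so R4C5 = 3.
Column 2 already has 1; hence R5C2 = 5.
Column 3 now contains 1, which forces R5C3 = 3.
Column 5 already has 3, leaving R5C5 = 1.
Filled in: 3 2 5 1 4 / 2 4 1 3 5 / 1 3 4 5 2 / 5 1 2 4 3 / 4 5 3 2 1.

4 5 3 2 1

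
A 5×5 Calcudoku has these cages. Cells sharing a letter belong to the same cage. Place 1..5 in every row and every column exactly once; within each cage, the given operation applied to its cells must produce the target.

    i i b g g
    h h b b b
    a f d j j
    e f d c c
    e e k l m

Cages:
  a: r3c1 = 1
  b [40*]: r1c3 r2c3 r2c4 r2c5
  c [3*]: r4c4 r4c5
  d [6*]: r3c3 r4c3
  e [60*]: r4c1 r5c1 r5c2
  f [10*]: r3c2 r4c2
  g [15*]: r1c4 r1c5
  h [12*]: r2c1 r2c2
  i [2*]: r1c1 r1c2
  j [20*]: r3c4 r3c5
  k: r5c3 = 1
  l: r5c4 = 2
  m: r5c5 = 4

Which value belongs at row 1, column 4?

Cage a is a single given cell, leaving r3c1 = 1.
K is a freebie, so r5c3 = 1.
Cage l is a single given cell, so r5c4 = 2.
Cage m is a single given cell, which forces r5c5 = 4.
Column 1 now contains 1, leaving r1c1 = 2.
Cage i's pair has product 2; hence r1c2 = 1.
Cage j needs two cells with product 20, which forces r3c4 = 4.
4 is placed in column 5, so r3c5 = 5.
Cage e has product 60, which forces r4c1 = 4.
Cage g's pair has product 15, which forces r1c4 = 5.
Column 5 already has 5, leaving r1c5 = 3.
4 is placed in column 1; hence r2c1 = 3.
Cage h's pair has product 12; hence r2c2 = 4.
5 is placed in column 4, leaving r2c4 = 1.
1 is placed in row 2; hence r2c5 = 2.
5 is placed in row 3, leaving r3c2 = 2.
Row 3 already has 2, so r3c3 = 3.
Cage f's pair has product 10, which forces r4c2 = 5.
Column 3 now contains 3, which forces r4c3 = 2.
1 is placed in column 4, which forces r4c4 = 3.
Column 5 already has 3, which forces r4c5 = 1.
Column 1 now contains 3, leaving r5c1 = 5.
Column 2 already has 5, which forces r5c2 = 3.
Row 1 now contains 5, leaving r1c3 = 4.
Row 2 already has 2, leaving r2c3 = 5.
The full grid is 2 1 4 5 3 / 3 4 5 1 2 / 1 2 3 4 5 / 4 5 2 3 1 / 5 3 1 2 4.

5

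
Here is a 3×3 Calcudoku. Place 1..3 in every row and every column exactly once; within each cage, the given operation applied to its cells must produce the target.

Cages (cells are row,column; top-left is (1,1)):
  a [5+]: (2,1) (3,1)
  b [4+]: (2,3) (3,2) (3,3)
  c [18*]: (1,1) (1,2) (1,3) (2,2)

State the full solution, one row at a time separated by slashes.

1 2 3 / 2 3 1 / 3 1 2

The 4 cells of cage c must have product 18, so (2,2) = 3.
The 3 cells of cage b must have sum 4; hence (2,3) = 1.
Cage b needs sum 4, leaving (3,2) = 1.
Cage b has sum 4, which forces (3,3) = 2.
Cage c has product 18; hence (1,1) = 1.
1 is placed in column 2; hence (1,2) = 2.
Column 3 now contains 2, leaving (1,3) = 3.
3 is placed in row 2; hence (2,1) = 2.
Row 3 already has 2, which forces (3,1) = 3.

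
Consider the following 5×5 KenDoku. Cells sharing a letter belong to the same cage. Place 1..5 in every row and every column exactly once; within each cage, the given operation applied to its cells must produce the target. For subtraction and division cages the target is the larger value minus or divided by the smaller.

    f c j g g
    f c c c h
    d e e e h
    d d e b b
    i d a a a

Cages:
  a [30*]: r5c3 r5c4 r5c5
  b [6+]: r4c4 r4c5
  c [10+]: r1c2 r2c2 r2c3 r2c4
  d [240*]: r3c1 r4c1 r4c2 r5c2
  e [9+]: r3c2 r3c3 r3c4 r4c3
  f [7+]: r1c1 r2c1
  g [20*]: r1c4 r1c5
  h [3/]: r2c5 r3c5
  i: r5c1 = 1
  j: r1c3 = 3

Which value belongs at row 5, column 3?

Cage j is given, leaving r1c3 = 3.
Cage i is given, so r5c1 = 1.
Row 1 needs a 1, and only r1c2 is open for it.
The only place for 2 in row 1 is r1c1.
Cage f's pair has sum 7, which forces r2c1 = 5.
Row 2 needs a 1, and only r2c5 is open for it.
1 is placed in column 5, leaving r3c5 = 3.
3 is placed in row 3; hence r3c1 = 4.
The 4 cells of cage d must have product 240; hence r4c1 = 3.
Cage a needs product 30, which forces r5c4 = 3.
Cage c has sum 10, so r2c2 = 3.
The 4 cells of cage e must have sum 9, which forces r3c4 = 1.
Cage e needs sum 9, which forces r4c3 = 1.
Row 4 needs a 5, and only r4c2 is open for it.
Column 2 already has 5, leaving r3c2 = 2.
The 4 cells of cage e must have sum 9, so r3c3 = 5.
Column 2 already has 5, so r5c2 = 4.
Column 3 already has 5, which forces r5c3 = 2.
2 is placed in row 5; hence r5c5 = 5.
Cage g's pair has product 20, so r1c4 = 5.
Column 5 already has 5, which forces r1c5 = 4.
2 is placed in column 3, so r2c3 = 4.
The 4 cells of cage c must have sum 10; hence r2c4 = 2.
Column 4 now contains 2; hence r4c4 = 4.
Column 5 now contains 4; hence r4c5 = 2.
The full grid is 2 1 3 5 4 / 5 3 4 2 1 / 4 2 5 1 3 / 3 5 1 4 2 / 1 4 2 3 5.

2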